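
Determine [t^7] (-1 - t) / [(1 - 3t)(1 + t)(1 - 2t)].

Partial fractions give a closed form: a_n = (-3)·3^n + (2)·2^n.
At n = 7: a_7 = -6305.

-6305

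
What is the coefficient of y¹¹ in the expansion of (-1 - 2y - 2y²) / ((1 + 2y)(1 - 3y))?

-200357

The denominator gives the recurrence a_n = a_(n−1) + 6a_(n−2) for n ≥ 3; the numerator fixes a_0 = -1, a_1 = -3, a_2 = -11.
Iterating: -1, -3, -11, -29, -95, -269, -839, -2453, -7487, -22205, -67127, -200357, so a_11 = -200357.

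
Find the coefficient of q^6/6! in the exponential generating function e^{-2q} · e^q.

The EGF product rule gives c_6 = Σ_{k_1+k_2=6} C(6; k_1,k_2) · ∏ g_i(k_i), where e^{-2q} gives (-2)^k; e^q gives (1)^k.
g_1(k) for k = 0…6: 1, -2, 4, -8, 16, -32, 64.
g_2(k) for k = 0…6: 1, 1, 1, 1, 1, 1, 1.
c_6 = Σ_k C(6,k)·g_1(k)·g_2(6−k) = 1·1·1 + 6·(-2)·1 + 15·4·1 + 20·(-8)·1 + 15·16·1 + 6·(-32)·1 + 1·64·1 = 1 − 12 + 60 − 160 + 240 − 192 + 64 = 1.

1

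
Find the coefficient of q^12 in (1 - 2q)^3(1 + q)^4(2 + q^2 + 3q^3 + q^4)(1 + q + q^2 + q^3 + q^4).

-147

(1 - 2q)^3 has coefficients 1,-6,12,-8 for degrees 0…3.
(1 + q)^4 has coefficients 1,4,6,4,1,0,0,0,0,0,0,0,0 for degrees 0…12.
Multiplying by (2 + q^2 + 3q^3 + q^4) gives running coefficients 2,8,13,15,21,26,19,7,1,0,0,0,0 for degrees 0…12.
Finally multiplying by (1 + q + q^2 + q^3 + q^4), the product of all factors after the first has coefficients 2,10,23,38,59,83,94,88,74,53,27,8,1 for degrees 0…12.
[q^12] = 1·1 − 6·8 + 12·27 − 8·53 = -147.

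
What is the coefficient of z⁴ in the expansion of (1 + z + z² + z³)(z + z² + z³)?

3

(1 + z + z² + z³) has coefficients 1,1,1,1 for degrees 0…3.
(z + z² + z³) has coefficients 0,1,1,1,0 for degrees 0…4.
[z⁴] = 1·0 + 1·1 + 1·1 + 1·1 = 3.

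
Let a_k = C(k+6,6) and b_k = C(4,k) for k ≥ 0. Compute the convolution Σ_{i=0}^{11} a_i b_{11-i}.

88166

This is [x^11] in the product of the two ordinary generating functions.
Σ = 1·0 + 7·0 + 28·0 + 84·0 + 210·0 + 462·0 + 924·0 + 1716·1 + 3003·4 + 5005·6 + 8008·4 + 12376·1 = 88166.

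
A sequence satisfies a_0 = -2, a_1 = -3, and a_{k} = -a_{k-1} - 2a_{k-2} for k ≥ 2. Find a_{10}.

-101

The ordinary generating function has denominator 1 + q + 2q^2.
Iterating the recurrence: a_0,…,a_{10} = -2, -3, 7, -1, -13, 15, 11, -41, 19, 63, -101.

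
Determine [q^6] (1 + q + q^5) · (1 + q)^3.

(1 + q + q^5) has coefficients 1,1,0,0,0,1 for degrees 0…5.
(1 + q)^3 has coefficients 1,3,3,1,0,0,0 for degrees 0…6.
[q^6] = 1·0 + 1·0 + 1·3 = 3.

3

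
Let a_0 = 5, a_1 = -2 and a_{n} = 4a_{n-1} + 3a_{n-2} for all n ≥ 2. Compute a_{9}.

The ordinary generating function has denominator 1 - 4t - 3t^2.
Iterating the recurrence: a_0,…,a_{9} = 5, -2, 7, 22, 109, 502, 2335, 10846, 50389, 234094.

234094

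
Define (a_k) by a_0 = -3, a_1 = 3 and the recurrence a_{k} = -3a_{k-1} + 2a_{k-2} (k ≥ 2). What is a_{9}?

104763

The ordinary generating function has denominator 1 + 3z - 2z^2.
Iterating the recurrence: a_0,…,a_{9} = -3, 3, -15, 51, -183, 651, -2319, 8259, -29415, 104763.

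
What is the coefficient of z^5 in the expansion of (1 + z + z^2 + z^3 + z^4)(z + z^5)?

2

(1 + z + z^2 + z^3 + z^4) has coefficients 1,1,1,1,1 for degrees 0…4.
(z + z^5) has coefficients 0,1,0,0,0,1 for degrees 0…5.
[z^5] = 1·1 + 1·0 + 1·0 + 1·0 + 1·1 = 2.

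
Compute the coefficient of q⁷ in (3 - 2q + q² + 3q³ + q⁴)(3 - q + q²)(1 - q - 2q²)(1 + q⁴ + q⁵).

10

(3 - 2q + q² + 3q³ + q⁴) has coefficients 3,-2,1,3,1 for degrees 0…4.
(3 - q + q²) has coefficients 3,-1,1,0,0,0,0,0 for degrees 0…7.
Multiplying by (1 - q - 2q²) gives running coefficients 3,-4,-4,1,-2,0,0,0 for degrees 0…7.
Finally multiplying by (1 + q⁴ + q⁵), the product of all factors after the first has coefficients 3,-4,-4,1,1,-1,-8,-3 for degrees 0…7.
[q⁷] = 3·(-3) − 2·(-8) + 1·(-1) + 3·1 + 1·1 = 10.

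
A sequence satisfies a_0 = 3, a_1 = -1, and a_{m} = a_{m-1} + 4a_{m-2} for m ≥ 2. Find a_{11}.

The ordinary generating function has denominator 1 - q - 4q^2.
Iterating the recurrence: a_0,…,a_{11} = 3, -1, 11, 7, 51, 79, 283, 599, 1731, 4127, 11051, 27559.

27559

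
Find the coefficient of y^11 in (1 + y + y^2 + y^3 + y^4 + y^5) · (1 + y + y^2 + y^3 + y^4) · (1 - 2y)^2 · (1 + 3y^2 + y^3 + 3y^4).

46

(1 + y + y^2 + y^3 + y^4 + y^5) has coefficients 1,1,1,1,1,1 for degrees 0…5.
(1 + y + y^2 + y^3 + y^4) has coefficients 1,1,1,1,1,0,0,0,0,0,0,0 for degrees 0…11.
Multiplying by (1 - 2y)^2 gives running coefficients 1,-3,1,1,1,0,4,0,0,0,0,0 for degrees 0…11.
Finally multiplying by (1 + 3y^2 + y^3 + 3y^4), the product of all factors after the first has coefficients 1,-3,4,-7,4,-5,11,4,15,4,12,0 for degrees 0…11.
[y^11] = 1·0 + 1·12 + 1·4 + 1·15 + 1·4 + 1·11 = 46.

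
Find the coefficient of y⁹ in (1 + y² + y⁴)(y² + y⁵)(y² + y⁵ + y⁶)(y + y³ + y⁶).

(1 + y² + y⁴) has coefficients 1,0,1,0,1 for degrees 0…4.
(y² + y⁵) has coefficients 0,0,1,0,0,1,0,0,0,0 for degrees 0…9.
Multiplying by (y² + y⁵ + y⁶) gives running coefficients 0,0,0,0,1,0,0,2,1,0 for degrees 0…9.
Finally multiplying by (y + y³ + y⁶), the product of all factors after the first has coefficients 0,0,0,0,0,1,0,1,2,1 for degrees 0…9.
[y⁹] = 1·1 + 1·1 + 1·1 = 3.

3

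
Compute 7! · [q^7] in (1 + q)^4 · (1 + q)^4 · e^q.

The EGF product rule gives c_7 = Σ_{k_1+k_2+k_3=7} C(7; k_1,k_2,k_3) · ∏ g_i(k_i), where (1+q)^4 gives the falling factorial (4)_k; (1+q)^4 gives the falling factorial (4)_k; e^q gives (1)^k.
g_1(k) for k = 0…7: 1, 4, 12, 24, 24, 0, 0, 0.
g_2(k) for k = 0…7: 1, 4, 12, 24, 24, 0, 0, 0.
g_3(k) for k = 0…7: 1, 1, 1, 1, 1, 1, 1, 1.
First combine the last two factors: h(k) = Σ_j C(k,j)·g_2(j)·g_3(k−j) for k = 0…7: 1, 5, 21, 73, 209, 501, 1045, 1961.
c_7 = Σ_k C(7,k)·g_1(k)·h(7−k) = 1·1·1961 + 7·4·1045 + 21·12·501 + 35·24·209 + 35·24·73 = 1961 + 29260 + 126252 + 175560 + 61320 = 394353.

394353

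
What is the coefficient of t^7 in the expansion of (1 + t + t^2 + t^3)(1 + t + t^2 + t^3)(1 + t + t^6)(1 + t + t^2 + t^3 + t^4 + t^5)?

(1 + t + t^2 + t^3) has coefficients 1,1,1,1 for degrees 0…3.
(1 + t + t^2 + t^3) has coefficients 1,1,1,1,0,0,0,0 for degrees 0…7.
Multiplying by (1 + t + t^6) gives running coefficients 1,2,2,2,1,0,1,1 for degrees 0…7.
Finally multiplying by (1 + t + t^2 + t^3 + t^4 + t^5), the product of all factors after the first has coefficients 1,3,5,7,8,8,8,7 for degrees 0…7.
[t^7] = 1·7 + 1·8 + 1·8 + 1·8 = 31.

31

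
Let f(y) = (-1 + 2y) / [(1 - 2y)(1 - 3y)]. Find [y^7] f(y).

The denominator gives the recurrence a_n = 5a_(n−1) − 6a_(n−2) for n ≥ 3; the numerator fixes a_0 = -1, a_1 = -3, a_2 = -9.
Iterating: -1, -3, -9, -27, -81, -243, -729, -2187, so a_7 = -2187.

-2187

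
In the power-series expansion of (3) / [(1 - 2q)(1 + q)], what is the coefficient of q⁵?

63

The denominator gives the recurrence a_n = a_(n−1) + 2a_(n−2) for n ≥ 3; the numerator fixes a_0 = 3, a_1 = 3, a_2 = 9.
Iterating: 3, 3, 9, 15, 33, 63, so a_5 = 63.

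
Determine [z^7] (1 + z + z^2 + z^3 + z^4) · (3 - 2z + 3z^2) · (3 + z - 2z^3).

-5

(1 + z + z^2 + z^3 + z^4) has coefficients 1,1,1,1,1 for degrees 0…4.
(3 - 2z + 3z^2) has coefficients 3,-2,3,0,0,0,0,0 for degrees 0…7.
Finally multiplying by (3 + z - 2z^3), the product of all factors after the first has coefficients 9,-3,7,-3,4,-6,0,0 for degrees 0…7.
[z^7] = 1·0 + 1·0 + 1·(-6) + 1·4 + 1·(-3) = -5.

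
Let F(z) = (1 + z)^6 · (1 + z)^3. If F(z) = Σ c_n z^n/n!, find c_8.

362880

The EGF product rule gives c_8 = Σ_{k_1+k_2=8} C(8; k_1,k_2) · ∏ g_i(k_i), where (1+z)^6 gives the falling factorial (6)_k; (1+z)^3 gives the falling factorial (3)_k.
g_1(k) for k = 0…8: 1, 6, 30, 120, 360, 720, 720, 0, 0.
g_2(k) for k = 0…8: 1, 3, 6, 6, 0, 0, 0, 0, 0.
c_8 = Σ_k C(8,k)·g_1(k)·g_2(8−k) = 56·720·6 + 28·720·6 = 241920 + 120960 = 362880.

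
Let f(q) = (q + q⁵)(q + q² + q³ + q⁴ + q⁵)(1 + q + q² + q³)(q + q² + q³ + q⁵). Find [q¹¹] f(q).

19

(q + q⁵) has coefficients 0,1,0,0,0,1 for degrees 0…5.
(q + q² + q³ + q⁴ + q⁵) has coefficients 0,1,1,1,1,1,0,0,0,0,0,0 for degrees 0…11.
Multiplying by (1 + q + q² + q³) gives running coefficients 0,1,2,3,4,4,3,2,1,0,0,0 for degrees 0…11.
Finally multiplying by (q + q² + q³ + q⁵), the product of all factors after the first has coefficients 0,0,1,3,6,9,12,13,12,10,7,4 for degrees 0…11.
[q¹¹] = 1·7 + 1·12 = 19.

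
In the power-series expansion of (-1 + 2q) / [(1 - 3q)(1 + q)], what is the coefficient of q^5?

-60

Partial fractions give a closed form: a_n = (-1/4)·3^n + (-3/4)·(-1)^n.
At n = 5: a_5 = -60.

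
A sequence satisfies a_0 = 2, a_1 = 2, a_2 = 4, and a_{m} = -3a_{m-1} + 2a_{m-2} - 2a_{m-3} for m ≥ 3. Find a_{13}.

The ordinary generating function has denominator 1 + 3y - 2y^2 + 2y^3.
Iterating the recurrence: a_0,…,a_{13} = 2, 2, 4, -12, 40, -152, 560, -2064, 7616, -28096, 103648, -382368, 1410592, -5203808.

-5203808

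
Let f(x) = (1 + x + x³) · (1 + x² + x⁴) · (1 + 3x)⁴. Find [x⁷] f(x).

(1 + x + x³) has coefficients 1,1,0,1 for degrees 0…3.
(1 + x² + x⁴) has coefficients 1,0,1,0,1,0,0,0 for degrees 0…7.
Finally multiplying by (1 + 3x)⁴, the product of all factors after the first has coefficients 1,12,55,120,136,120,135,108 for degrees 0…7.
[x⁷] = 1·108 + 1·135 + 1·136 = 379.

379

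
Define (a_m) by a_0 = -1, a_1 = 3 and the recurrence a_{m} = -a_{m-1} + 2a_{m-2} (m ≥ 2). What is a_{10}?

-1365

The ordinary generating function has denominator 1 + x - 2x^2.
Iterating the recurrence: a_0,…,a_{10} = -1, 3, -5, 11, -21, 43, -85, 171, -341, 683, -1365.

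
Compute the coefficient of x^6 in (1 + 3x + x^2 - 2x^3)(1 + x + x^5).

3

(1 + 3x + x^2 - 2x^3) has coefficients 1,3,1,-2 for degrees 0…3.
(1 + x + x^5) has coefficients 1,1,0,0,0,1,0 for degrees 0…6.
[x^6] = 1·0 + 3·1 + 1·0 − 2·0 = 3.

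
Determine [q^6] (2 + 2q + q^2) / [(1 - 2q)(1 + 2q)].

The denominator gives the recurrence a_n = 4a_(n−2) for n ≥ 3; the numerator fixes a_0 = 2, a_1 = 2, a_2 = 9.
Iterating: 2, 2, 9, 8, 36, 32, 144, so a_6 = 144.

144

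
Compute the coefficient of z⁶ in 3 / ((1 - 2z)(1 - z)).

The denominator gives the recurrence a_n = 3a_(n−1) − 2a_(n−2) for n ≥ 2; the numerator fixes a_0 = 3, a_1 = 9.
Iterating: 3, 9, 21, 45, 93, 189, 381, so a_6 = 381.

381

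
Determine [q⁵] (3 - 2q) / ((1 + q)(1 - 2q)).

41

Partial fractions give a closed form: a_n = (5/3)·(-1)^n + (4/3)·2^n.
At n = 5: a_5 = 41.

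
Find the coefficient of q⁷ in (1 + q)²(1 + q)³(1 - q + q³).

5

(1 + q)² has coefficients 1,2,1 for degrees 0…2.
(1 + q)³ has coefficients 1,3,3,1,0,0,0,0 for degrees 0…7.
Finally multiplying by (1 - q + q³), the product of all factors after the first has coefficients 1,2,0,-1,2,3,1,0 for degrees 0…7.
[q⁷] = 1·0 + 2·1 + 1·3 = 5.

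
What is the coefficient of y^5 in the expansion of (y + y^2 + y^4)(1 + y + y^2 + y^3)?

2

(y + y^2 + y^4) has coefficients 0,1,1,0,1 for degrees 0…4.
(1 + y + y^2 + y^3) has coefficients 1,1,1,1,0,0 for degrees 0…5.
[y^5] = 1·0 + 1·1 + 1·1 = 2.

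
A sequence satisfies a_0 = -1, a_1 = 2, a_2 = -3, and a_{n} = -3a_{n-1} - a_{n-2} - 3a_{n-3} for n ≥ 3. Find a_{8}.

-2625

The ordinary generating function has denominator 1 + 3q + q^2 + 3q^3.
Iterating the recurrence: a_0,…,a_{8} = -1, 2, -3, 10, -33, 98, -291, 874, -2625.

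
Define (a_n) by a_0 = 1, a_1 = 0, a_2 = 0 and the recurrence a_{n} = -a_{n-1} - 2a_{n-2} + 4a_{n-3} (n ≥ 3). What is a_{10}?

The ordinary generating function has denominator 1 + y + 2y^2 - 4y^3.
Iterating the recurrence: a_0,…,a_{10} = 1, 0, 0, 4, -4, -4, 28, -36, -36, 220, -292.

-292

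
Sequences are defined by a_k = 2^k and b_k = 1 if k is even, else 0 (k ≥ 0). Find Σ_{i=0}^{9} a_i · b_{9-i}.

Write out a_i and b_{9-i} for i = 0,…,9 and sum the products.
Σ = 1·0 + 2·1 + 4·0 + 8·1 + 16·0 + 32·1 + 64·0 + 128·1 + 256·0 + 512·1 = 682.

682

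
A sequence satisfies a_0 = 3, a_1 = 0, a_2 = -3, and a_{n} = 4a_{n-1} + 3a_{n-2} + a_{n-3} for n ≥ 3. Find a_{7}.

The ordinary generating function has denominator 1 - 4z - 3z^2 - z^3.
Iterating the recurrence: a_0,…,a_{7} = 3, 0, -3, -9, -45, -210, -984, -4611.

-4611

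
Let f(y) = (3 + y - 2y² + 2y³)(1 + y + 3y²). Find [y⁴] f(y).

(3 + y - 2y² + 2y³) has coefficients 3,1,-2,2 for degrees 0…3.
(1 + y + 3y²) has coefficients 1,1,3,0,0 for degrees 0…4.
[y⁴] = 3·0 + 1·0 − 2·3 + 2·1 = -4.

-4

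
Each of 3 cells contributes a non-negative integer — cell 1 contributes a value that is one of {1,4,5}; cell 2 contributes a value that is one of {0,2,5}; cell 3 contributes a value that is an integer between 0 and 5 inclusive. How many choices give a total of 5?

The generating function for the choices is (t + t⁴ + t⁵)·(1 + t² + t⁵)·(1 + t + t² + t³ + t⁴ + t⁵); the count is [t⁵].
(t + t⁴ + t⁵) has coefficients 0,1,0,0,1,1 for degrees 0…5.
(1 + t² + t⁵) has coefficients 1,0,1,0,0,1 for degrees 0…5.
Finally multiplying by (1 + t + t² + t³ + t⁴ + t⁵), the product of all factors after the first has coefficients 1,1,2,2,2,3 for degrees 0…5.
[t⁵] = 1·2 + 1·1 + 1·1 = 4.

4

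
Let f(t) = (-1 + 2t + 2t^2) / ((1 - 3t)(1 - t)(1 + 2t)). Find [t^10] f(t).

-6315

Partial fractions give a closed form: a_n = (-1/10)·3^n + (-1/2)·1^n + (-2/5)·(-2)^n.
At n = 10: a_10 = -6315.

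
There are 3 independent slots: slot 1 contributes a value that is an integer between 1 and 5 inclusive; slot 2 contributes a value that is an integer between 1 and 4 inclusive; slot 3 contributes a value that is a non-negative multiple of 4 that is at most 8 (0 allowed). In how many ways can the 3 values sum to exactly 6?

The generating function for the choices is (z + z^2 + z^3 + z^4 + z^5)·(z + z^2 + z^3 + z^4)·(1 + z^4 + z^8); the count is [z^6].
(z + z^2 + z^3 + z^4 + z^5) has coefficients 0,1,1,1,1,1 for degrees 0…5.
(z + z^2 + z^3 + z^4) has coefficients 0,1,1,1,1,0,0 for degrees 0…6.
Finally multiplying by (1 + z^4 + z^8), the product of all factors after the first has coefficients 0,1,1,1,1,1,1 for degrees 0…6.
[z^6] = 1·1 + 1·1 + 1·1 + 1·1 + 1·1 = 5.

5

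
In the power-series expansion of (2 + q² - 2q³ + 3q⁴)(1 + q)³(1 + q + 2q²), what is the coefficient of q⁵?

(2 + q² - 2q³ + 3q⁴) has coefficients 2,0,1,-2,3 for degrees 0…4.
(1 + q)³ has coefficients 1,3,3,1,0,0 for degrees 0…5.
Finally multiplying by (1 + q + 2q²), the product of all factors after the first has coefficients 1,4,8,10,7,2 for degrees 0…5.
[q⁵] = 2·2 + 1·10 − 2·8 + 3·4 = 10.

10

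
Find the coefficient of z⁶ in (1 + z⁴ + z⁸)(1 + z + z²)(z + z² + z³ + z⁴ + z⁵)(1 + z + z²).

(1 + z⁴ + z⁸) has coefficients 1,0,0,0,1,0,0 for degrees 0…6.
(1 + z + z²) has coefficients 1,1,1,0,0,0,0 for degrees 0…6.
Multiplying by (z + z² + z³ + z⁴ + z⁵) gives running coefficients 0,1,2,3,3,3,2 for degrees 0…6.
Finally multiplying by (1 + z + z²), the product of all factors after the first has coefficients 0,1,3,6,8,9,8 for degrees 0…6.
[z⁶] = 1·8 + 1·3 = 11.

11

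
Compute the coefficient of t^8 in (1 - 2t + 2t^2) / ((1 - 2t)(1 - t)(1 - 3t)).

15891

Partial fractions give a closed form: a_n = (-2)·2^n + (1/2)·1^n + (5/2)·3^n.
At n = 8: a_8 = 15891.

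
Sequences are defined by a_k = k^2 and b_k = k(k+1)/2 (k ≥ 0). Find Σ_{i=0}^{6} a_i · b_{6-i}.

182

The convolution is the x^6 coefficient of A(x)B(x).
Σ = 0·21 + 1·15 + 4·10 + 9·6 + 16·3 + 25·1 + 36·0 = 182.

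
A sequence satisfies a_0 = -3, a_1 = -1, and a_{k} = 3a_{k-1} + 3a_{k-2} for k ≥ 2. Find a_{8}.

The ordinary generating function has denominator 1 - 3q - 3q^2.
Iterating the recurrence: a_0,…,a_{8} = -3, -1, -12, -39, -153, -576, -2187, -8289, -31428.

-31428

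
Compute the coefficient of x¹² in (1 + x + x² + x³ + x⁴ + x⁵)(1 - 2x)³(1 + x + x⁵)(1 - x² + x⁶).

(1 + x + x² + x³ + x⁴ + x⁵) has coefficients 1,1,1,1,1,1 for degrees 0…5.
(1 - 2x)³ has coefficients 1,-6,12,-8,0,0,0,0,0,0,0,0,0 for degrees 0…12.
Multiplying by (1 + x + x⁵) gives running coefficients 1,-5,6,4,-8,1,-6,12,-8,0,0,0,0 for degrees 0…12.
Finally multiplying by (1 - x² + x⁶), the product of all factors after the first has coefficients 1,-5,5,9,-14,-3,3,6,4,-8,0,1,-6 for degrees 0…12.
[x¹²] = 1·(-6) + 1·1 + 1·0 + 1·(-8) + 1·4 + 1·6 = -3.

-3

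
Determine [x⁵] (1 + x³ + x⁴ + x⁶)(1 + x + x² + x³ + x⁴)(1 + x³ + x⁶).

(1 + x³ + x⁴ + x⁶) has coefficients 1,0,0,1,1,0 for degrees 0…5.
(1 + x + x² + x³ + x⁴) has coefficients 1,1,1,1,1,0 for degrees 0…5.
Finally multiplying by (1 + x³ + x⁶), the product of all factors after the first has coefficients 1,1,1,2,2,1 for degrees 0…5.
[x⁵] = 1·1 + 1·1 + 1·1 = 3.

3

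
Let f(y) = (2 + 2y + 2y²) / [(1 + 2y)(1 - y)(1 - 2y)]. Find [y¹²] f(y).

Partial fractions give a closed form: a_n = (1/2)·(-2)^n + (-2)·1^n + (7/2)·2^n.
At n = 12: a_12 = 16382.

16382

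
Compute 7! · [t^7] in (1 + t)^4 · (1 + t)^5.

181440

The EGF product rule gives c_7 = Σ_{k_1+k_2=7} C(7; k_1,k_2) · ∏ g_i(k_i), where (1+t)^4 gives the falling factorial (4)_k; (1+t)^5 gives the falling factorial (5)_k.
g_1(k) for k = 0…7: 1, 4, 12, 24, 24, 0, 0, 0.
g_2(k) for k = 0…7: 1, 5, 20, 60, 120, 120, 0, 0.
c_7 = Σ_k C(7,k)·g_1(k)·g_2(7−k) = 21·12·120 + 35·24·120 + 35·24·60 = 30240 + 100800 + 50400 = 181440.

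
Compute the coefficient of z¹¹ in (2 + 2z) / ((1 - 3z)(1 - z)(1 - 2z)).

The denominator gives the recurrence a_n = 6a_(n−1) − 11a_(n−2) + 6a_(n−3) for n ≥ 3; the numerator fixes a_0 = 2, a_1 = 14, a_2 = 62.
Iterating: 2, 14, 62, 230, 782, 2534, 7982, 24710, 75662, 230054, 696302, 2101190, so a_11 = 2101190.

2101190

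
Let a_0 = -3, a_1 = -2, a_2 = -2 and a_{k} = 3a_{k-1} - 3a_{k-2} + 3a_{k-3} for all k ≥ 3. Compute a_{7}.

The ordinary generating function has denominator 1 - 3q + 3q^2 - 3q^3.
Iterating the recurrence: a_0,…,a_{7} = -3, -2, -2, -9, -27, -60, -126, -279.

-279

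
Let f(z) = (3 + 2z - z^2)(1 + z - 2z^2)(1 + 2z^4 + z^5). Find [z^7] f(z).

-15

(3 + 2z - z^2) has coefficients 3,2,-1 for degrees 0…2.
(1 + z - 2z^2) has coefficients 1,1,-2,0,0,0,0,0 for degrees 0…7.
Finally multiplying by (1 + 2z^4 + z^5), the product of all factors after the first has coefficients 1,1,-2,0,2,3,-3,-2 for degrees 0…7.
[z^7] = 3·(-2) + 2·(-3) − 1·3 = -15.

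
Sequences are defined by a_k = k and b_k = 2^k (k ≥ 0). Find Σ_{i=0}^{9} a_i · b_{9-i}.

Write out a_i and b_{9-i} for i = 0,…,9 and sum the products.
Σ = 0·512 + 1·256 + 2·128 + 3·64 + 4·32 + 5·16 + 6·8 + 7·4 + 8·2 + 9·1 = 1013.

1013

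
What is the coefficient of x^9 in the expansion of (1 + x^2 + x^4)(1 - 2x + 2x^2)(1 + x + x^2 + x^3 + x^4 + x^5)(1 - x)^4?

16

(1 + x^2 + x^4) has coefficients 1,0,1,0,1 for degrees 0…4.
(1 - 2x + 2x^2) has coefficients 1,-2,2,0,0,0,0,0,0,0 for degrees 0…9.
Multiplying by (1 + x + x^2 + x^3 + x^4 + x^5) gives running coefficients 1,-1,1,1,1,1,0,2,0,0 for degrees 0…9.
Finally multiplying by (1 - x)^4, the product of all factors after the first has coefficients 1,-5,11,-13,8,-2,-1,5,-11,13 for degrees 0…9.
[x^9] = 1·13 + 1·5 + 1·(-2) = 16.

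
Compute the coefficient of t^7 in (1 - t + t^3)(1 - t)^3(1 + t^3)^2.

(1 - t + t^3) has coefficients 1,-1,0,1 for degrees 0…3.
(1 - t)^3 has coefficients 1,-3,3,-1,0,0,0,0 for degrees 0…7.
Finally multiplying by (1 + t^3)^2, the product of all factors after the first has coefficients 1,-3,3,1,-6,6,-1,-3 for degrees 0…7.
[t^7] = 1·(-3) − 1·(-1) + 1·(-6) = -8.

-8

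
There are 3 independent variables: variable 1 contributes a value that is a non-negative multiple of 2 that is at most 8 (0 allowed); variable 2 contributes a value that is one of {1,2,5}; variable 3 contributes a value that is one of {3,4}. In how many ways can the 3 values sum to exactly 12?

The generating function for the choices is (1 + x² + x⁴ + x⁶ + x⁸)·(x + x² + x⁵)·(x³ + x⁴); the count is [x¹²].
(1 + x² + x⁴ + x⁶ + x⁸) has coefficients 1,0,1,0,1,0,1,0,1 for degrees 0…8.
(x + x² + x⁵) has coefficients 0,1,1,0,0,1,0,0,0,0,0,0,0 for degrees 0…12.
Finally multiplying by (x³ + x⁴), the product of all factors after the first has coefficients 0,0,0,0,1,2,1,0,1,1,0,0,0 for degrees 0…12.
[x¹²] = 1·0 + 1·0 + 1·1 + 1·1 + 1·1 = 3.

3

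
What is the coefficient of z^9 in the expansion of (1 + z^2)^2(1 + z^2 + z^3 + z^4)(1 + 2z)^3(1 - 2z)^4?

90

(1 + z^2)^2 has coefficients 1,0,2,0,1 for degrees 0…4.
(1 + z^2 + z^3 + z^4) has coefficients 1,0,1,1,1,0,0,0,0,0 for degrees 0…9.
Multiplying by (1 + 2z)^3 gives running coefficients 1,6,13,15,19,26,20,8,0,0 for degrees 0…9.
Finally multiplying by (1 - 2z)^4, the product of all factors after the first has coefficients 1,-2,-11,23,35,-86,-4,104,-112,-32 for degrees 0…9.
[z^9] = 1·(-32) + 2·104 + 1·(-86) = 90.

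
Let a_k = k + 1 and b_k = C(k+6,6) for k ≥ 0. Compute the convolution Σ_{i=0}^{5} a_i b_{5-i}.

1287

The convolution is the t^5 coefficient of A(t)B(t).
Σ = 1·462 + 2·210 + 3·84 + 4·28 + 5·7 + 6·1 = 1287.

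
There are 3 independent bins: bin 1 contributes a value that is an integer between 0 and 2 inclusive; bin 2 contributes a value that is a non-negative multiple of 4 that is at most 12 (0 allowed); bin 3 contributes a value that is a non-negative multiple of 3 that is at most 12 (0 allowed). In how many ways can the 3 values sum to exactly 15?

3

The generating function for the choices is (1 + y + y²)·(1 + y⁴ + y⁸ + y¹²)·(1 + y³ + y⁶ + y⁹ + y¹²); the count is [y¹⁵].
(1 + y + y²) has coefficients 1,1,1 for degrees 0…2.
(1 + y⁴ + y⁸ + y¹²) has coefficients 1,0,0,0,1,0,0,0,1,0,0,0,1,0,0,0 for degrees 0…15.
Finally multiplying by (1 + y³ + y⁶ + y⁹ + y¹²), the product of all factors after the first has coefficients 1,0,0,1,1,0,1,1,1,1,1,1,2,1,1,1 for degrees 0…15.
[y¹⁵] = 1·1 + 1·1 + 1·1 = 3.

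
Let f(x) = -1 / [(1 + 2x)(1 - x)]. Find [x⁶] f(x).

Partial fractions give a closed form: a_n = (-2/3)·(-2)^n + (-1/3)·1^n.
At n = 6: a_6 = -43.

-43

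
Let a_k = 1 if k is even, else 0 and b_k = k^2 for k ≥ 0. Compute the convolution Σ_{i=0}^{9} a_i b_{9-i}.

165

The convolution is the x^9 coefficient of A(x)B(x).
Σ = 1·81 + 0·64 + 1·49 + 0·36 + 1·25 + 0·16 + 1·9 + 0·4 + 1·1 + 0·0 = 165.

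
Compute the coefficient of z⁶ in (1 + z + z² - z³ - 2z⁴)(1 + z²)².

-3

(1 + z + z² - z³ - 2z⁴) has coefficients 1,1,1,-1,-2 for degrees 0…4.
(1 + z²)² has coefficients 1,0,2,0,1,0,0 for degrees 0…6.
[z⁶] = 1·0 + 1·0 + 1·1 − 1·0 − 2·2 = -3.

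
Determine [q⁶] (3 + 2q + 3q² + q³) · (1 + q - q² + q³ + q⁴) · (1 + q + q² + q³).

16

(3 + 2q + 3q² + q³) has coefficients 3,2,3,1 for degrees 0…3.
(1 + q - q² + q³ + q⁴) has coefficients 1,1,-1,1,1,0,0 for degrees 0…6.
Finally multiplying by (1 + q + q² + q³), the product of all factors after the first has coefficients 1,2,1,2,2,1,2 for degrees 0…6.
[q⁶] = 3·2 + 2·1 + 3·2 + 1·2 = 16.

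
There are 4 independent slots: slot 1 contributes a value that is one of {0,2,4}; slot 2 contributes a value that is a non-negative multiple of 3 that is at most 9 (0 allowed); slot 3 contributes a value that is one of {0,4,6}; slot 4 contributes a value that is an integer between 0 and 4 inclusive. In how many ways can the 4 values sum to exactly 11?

14

The generating function for the choices is (1 + z^2 + z^4)·(1 + z^3 + z^6 + z^9)·(1 + z^4 + z^6)·(1 + z + z^2 + z^3 + z^4); the count is [z^11].
(1 + z^2 + z^4) has coefficients 1,0,1,0,1 for degrees 0…4.
(1 + z^3 + z^6 + z^9) has coefficients 1,0,0,1,0,0,1,0,0,1,0,0 for degrees 0…11.
Multiplying by (1 + z^4 + z^6) gives running coefficients 1,0,0,1,1,0,2,1,0,2,1,0 for degrees 0…11.
Finally multiplying by (1 + z + z^2 + z^3 + z^4), the product of all factors after the first has coefficients 1,1,1,2,3,2,4,5,4,5,6,4 for degrees 0…11.
[z^11] = 1·4 + 1·5 + 1·5 = 14.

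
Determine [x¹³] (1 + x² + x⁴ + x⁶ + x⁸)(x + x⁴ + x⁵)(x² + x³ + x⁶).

(1 + x² + x⁴ + x⁶ + x⁸) has coefficients 1,0,1,0,1,0,1,0,1 for degrees 0…8.
(x + x⁴ + x⁵) has coefficients 0,1,0,0,1,1,0,0,0,0,0,0,0,0 for degrees 0…13.
Finally multiplying by (x² + x³ + x⁶), the product of all factors after the first has coefficients 0,0,0,1,1,0,1,3,1,0,1,1,0,0 for degrees 0…13.
[x¹³] = 1·0 + 1·1 + 1·0 + 1·3 + 1·0 = 4.

4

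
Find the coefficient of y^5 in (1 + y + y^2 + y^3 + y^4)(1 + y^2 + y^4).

2

(1 + y + y^2 + y^3 + y^4) has coefficients 1,1,1,1,1 for degrees 0…4.
(1 + y^2 + y^4) has coefficients 1,0,1,0,1,0 for degrees 0…5.
[y^5] = 1·0 + 1·1 + 1·0 + 1·1 + 1·0 = 2.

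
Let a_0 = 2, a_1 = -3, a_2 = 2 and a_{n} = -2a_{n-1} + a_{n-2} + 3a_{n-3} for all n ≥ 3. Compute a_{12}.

The ordinary generating function has denominator 1 + 2q - q^2 - 3q^3.
Iterating the recurrence: a_0,…,a_{12} = 2, -3, 2, -1, -5, 15, -38, 76, -145, 252, -421, 659, -983.

-983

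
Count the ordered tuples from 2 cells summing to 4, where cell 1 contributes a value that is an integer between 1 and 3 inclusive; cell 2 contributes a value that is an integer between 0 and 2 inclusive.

2

The generating function for the choices is (y + y² + y³)·(1 + y + y²); the count is [y⁴].
(y + y² + y³) has coefficients 0,1,1,1 for degrees 0…3.
(1 + y + y²) has coefficients 1,1,1,0,0 for degrees 0…4.
[y⁴] = 1·0 + 1·1 + 1·1 = 2.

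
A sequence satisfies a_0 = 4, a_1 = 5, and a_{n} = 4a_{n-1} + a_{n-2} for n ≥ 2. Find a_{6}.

The ordinary generating function has denominator 1 - 4z - z^2.
Iterating the recurrence: a_0,…,a_{6} = 4, 5, 24, 101, 428, 1813, 7680.

7680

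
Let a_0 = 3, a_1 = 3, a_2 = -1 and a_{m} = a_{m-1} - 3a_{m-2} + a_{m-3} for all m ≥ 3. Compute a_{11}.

-55

The ordinary generating function has denominator 1 - t + 3t^2 - t^3.
Iterating the recurrence: a_0,…,a_{11} = 3, 3, -1, -7, -1, 19, 15, -43, -69, 75, 239, -55.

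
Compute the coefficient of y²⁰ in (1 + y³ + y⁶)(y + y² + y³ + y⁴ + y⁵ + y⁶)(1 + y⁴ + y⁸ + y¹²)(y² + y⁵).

7

(1 + y³ + y⁶) has coefficients 1,0,0,1,0,0,1 for degrees 0…6.
(y + y² + y³ + y⁴ + y⁵ + y⁶) has coefficients 0,1,1,1,1,1,1,0,0,0,0,0,0,0,0,0,0,0,0,0,0 for degrees 0…20.
Multiplying by (1 + y⁴ + y⁸ + y¹²) gives running coefficients 0,1,1,1,1,2,2,1,1,2,2,1,1,2,2,1,1,1,1,0,0 for degrees 0…20.
Finally multiplying by (y² + y⁵), the product of all factors after the first has coefficients 0,0,0,1,1,1,2,3,3,2,3,4,3,2,3,4,3,2,3,3,2 for degrees 0…20.
[y²⁰] = 1·2 + 1·2 + 1·3 = 7.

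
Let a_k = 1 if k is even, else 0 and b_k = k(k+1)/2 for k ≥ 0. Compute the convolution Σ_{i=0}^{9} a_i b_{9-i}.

95

This is [x^9] in the product of the two ordinary generating functions.
Σ = 1·45 + 0·36 + 1·28 + 0·21 + 1·15 + 0·10 + 1·6 + 0·3 + 1·1 + 0·0 = 95.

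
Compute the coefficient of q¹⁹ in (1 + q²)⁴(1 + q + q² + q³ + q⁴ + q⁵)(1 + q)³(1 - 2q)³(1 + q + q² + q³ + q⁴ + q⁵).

-408

(1 + q²)⁴ has coefficients 1,0,4,0,6,0,4,0,1 for degrees 0…8.
(1 + q + q² + q³ + q⁴ + q⁵) has coefficients 1,1,1,1,1,1,0,0,0,0,0,0,0,0,0,0,0,0,0,0 for degrees 0…19.
Multiplying by (1 + q)³ gives running coefficients 1,4,7,8,8,8,7,4,1,0,0,0,0,0,0,0,0,0,0,0 for degrees 0…19.
Multiplying by (1 - 2q)³ gives running coefficients 1,-2,-5,6,12,0,-9,-6,-3,-14,-20,-8,0,0,0,0,0,0,0,0 for degrees 0…19.
Finally multiplying by (1 + q + q² + q³ + q⁴ + q⁵), the product of all factors after the first has coefficients 1,-1,-6,0,12,12,2,-2,0,-20,-52,-60,-51,-45,-42,-28,-8,0,0,0 for degrees 0…19.
[q¹⁹] = 1·0 + 4·0 + 6·(-28) + 4·(-45) + 1·(-60) = -408.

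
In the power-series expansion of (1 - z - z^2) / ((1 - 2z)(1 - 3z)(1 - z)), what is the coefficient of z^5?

Partial fractions give a closed form: a_n = (-1)·2^n + (5/2)·3^n + (-1/2)·1^n.
At n = 5: a_5 = 575.

575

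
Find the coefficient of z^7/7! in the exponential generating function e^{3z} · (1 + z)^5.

The EGF product rule gives c_7 = Σ_{k_1+k_2=7} C(7; k_1,k_2) · ∏ g_i(k_i), where e^{3z} gives (3)^k; (1+z)^5 gives the falling factorial (5)_k.
g_1(k) for k = 0…7: 1, 3, 9, 27, 81, 243, 729, 2187.
g_2(k) for k = 0…7: 1, 5, 20, 60, 120, 120, 0, 0.
c_7 = Σ_k C(7,k)·g_1(k)·g_2(7−k) = 21·9·120 + 35·27·120 + 35·81·60 + 21·243·20 + 7·729·5 + 1·2187·1 = 22680 + 113400 + 170100 + 102060 + 25515 + 2187 = 435942.

435942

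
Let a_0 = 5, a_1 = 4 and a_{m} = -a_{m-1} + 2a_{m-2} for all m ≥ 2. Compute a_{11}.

The ordinary generating function has denominator 1 + x - 2x^2.
Iterating the recurrence: a_0,…,a_{11} = 5, 4, 6, 2, 10, -6, 26, -38, 90, -166, 346, -678.

-678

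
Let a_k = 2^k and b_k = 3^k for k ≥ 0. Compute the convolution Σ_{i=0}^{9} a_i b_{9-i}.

58025

Write out a_i and b_{9-i} for i = 0,…,9 and sum the products.
Σ = 1·19683 + 2·6561 + 4·2187 + 8·729 + 16·243 + 32·81 + 64·27 + 128·9 + 256·3 + 512·1 = 58025.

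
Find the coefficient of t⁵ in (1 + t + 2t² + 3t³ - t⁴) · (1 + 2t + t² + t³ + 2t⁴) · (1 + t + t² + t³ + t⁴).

32

(1 + t + 2t² + 3t³ - t⁴) has coefficients 1,1,2,3,-1 for degrees 0…4.
(1 + 2t + t² + t³ + 2t⁴) has coefficients 1,2,1,1,2,0 for degrees 0…5.
Finally multiplying by (1 + t + t² + t³ + t⁴), the product of all factors after the first has coefficients 1,3,4,5,7,6 for degrees 0…5.
[t⁵] = 1·6 + 1·7 + 2·5 + 3·4 − 1·3 = 32.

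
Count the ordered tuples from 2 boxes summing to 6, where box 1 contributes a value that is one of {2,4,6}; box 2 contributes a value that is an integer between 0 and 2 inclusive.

2

The generating function for the choices is (t^2 + t^4 + t^6)·(1 + t + t^2); the count is [t^6].
(t^2 + t^4 + t^6) has coefficients 0,0,1,0,1,0,1 for degrees 0…6.
(1 + t + t^2) has coefficients 1,1,1,0,0,0,0 for degrees 0…6.
[t^6] = 1·0 + 1·1 + 1·1 = 2.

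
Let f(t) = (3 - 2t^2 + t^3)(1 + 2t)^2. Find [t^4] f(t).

-4

(3 - 2t^2 + t^3) has coefficients 3,0,-2,1 for degrees 0…3.
(1 + 2t)^2 has coefficients 1,4,4,0,0 for degrees 0…4.
[t^4] = 3·0 − 2·4 + 1·4 = -4.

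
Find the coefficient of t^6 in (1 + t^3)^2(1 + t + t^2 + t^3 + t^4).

3

(1 + t^3)^2 has coefficients 1,0,0,2,0,0,1 for degrees 0…6.
(1 + t + t^2 + t^3 + t^4) has coefficients 1,1,1,1,1,0,0 for degrees 0…6.
[t^6] = 1·0 + 2·1 + 1·1 = 3.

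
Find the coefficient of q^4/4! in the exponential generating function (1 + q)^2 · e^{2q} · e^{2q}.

960

The EGF product rule gives c_4 = Σ_{k_1+k_2+k_3=4} C(4; k_1,k_2,k_3) · ∏ g_i(k_i), where (1+q)^2 gives the falling factorial (2)_k; e^{2q} gives (2)^k; e^{2q} gives (2)^k.
g_1(k) for k = 0…4: 1, 2, 2, 0, 0.
g_2(k) for k = 0…4: 1, 2, 4, 8, 16.
g_3(k) for k = 0…4: 1, 2, 4, 8, 16.
First combine the last two factors: h(k) = Σ_j C(k,j)·g_2(j)·g_3(k−j) for k = 0…4: 1, 4, 16, 64, 256.
c_4 = Σ_k C(4,k)·g_1(k)·h(4−k) = 1·1·256 + 4·2·64 + 6·2·16 = 256 + 512 + 192 = 960.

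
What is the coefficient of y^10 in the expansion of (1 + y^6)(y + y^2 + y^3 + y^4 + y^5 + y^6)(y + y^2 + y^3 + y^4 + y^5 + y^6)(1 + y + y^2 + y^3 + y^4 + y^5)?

(1 + y^6) has coefficients 1,0,0,0,0,0,1 for degrees 0…6.
(y + y^2 + y^3 + y^4 + y^5 + y^6) has coefficients 0,1,1,1,1,1,1,0,0,0,0 for degrees 0…10.
Multiplying by (y + y^2 + y^3 + y^4 + y^5 + y^6) gives running coefficients 0,0,1,2,3,4,5,6,5,4,3 for degrees 0…10.
Finally multiplying by (1 + y + y^2 + y^3 + y^4 + y^5), the product of all factors after the first has coefficients 0,0,1,3,6,10,15,21,25,27,27 for degrees 0…10.
[y^10] = 1·27 + 1·6 = 33.

33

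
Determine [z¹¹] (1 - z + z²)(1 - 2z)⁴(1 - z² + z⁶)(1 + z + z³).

(1 - z + z²) has coefficients 1,-1,1 for degrees 0…2.
(1 - 2z)⁴ has coefficients 1,-8,24,-32,16,0,0,0,0,0,0,0 for degrees 0…11.
Multiplying by (1 - z² + z⁶) gives running coefficients 1,-8,23,-24,-8,32,-15,-8,24,-32,16,0 for degrees 0…11.
Finally multiplying by (1 + z + z³), the product of all factors after the first has coefficients 1,-7,15,0,-40,47,-7,-31,48,-23,-24,40 for degrees 0…11.
[z¹¹] = 1·40 − 1·(-24) + 1·(-23) = 41.

41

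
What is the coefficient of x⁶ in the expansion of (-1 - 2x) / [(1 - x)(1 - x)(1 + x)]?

-10

The denominator gives the recurrence a_n = a_(n−1) + a_(n−2) − a_(n−3) for n ≥ 3; the numerator fixes a_0 = -1, a_1 = -3, a_2 = -4.
Iterating: -1, -3, -4, -6, -7, -9, -10, so a_6 = -10.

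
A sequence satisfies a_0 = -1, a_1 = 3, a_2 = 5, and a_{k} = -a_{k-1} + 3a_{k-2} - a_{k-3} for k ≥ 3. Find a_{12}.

The ordinary generating function has denominator 1 + q - 3q^2 + q^3.
Iterating the recurrence: a_0,…,a_{12} = -1, 3, 5, 5, 7, 3, 13, -11, 47, -93, 245, -571, 1399.

1399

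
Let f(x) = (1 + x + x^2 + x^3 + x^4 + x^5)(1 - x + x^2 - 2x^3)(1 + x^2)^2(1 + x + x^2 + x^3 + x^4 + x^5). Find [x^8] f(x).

-16

(1 + x + x^2 + x^3 + x^4 + x^5) has coefficients 1,1,1,1,1,1 for degrees 0…5.
(1 - x + x^2 - 2x^3) has coefficients 1,-1,1,-2,0,0,0,0,0 for degrees 0…8.
Multiplying by (1 + x^2)^2 gives running coefficients 1,-1,3,-4,3,-5,1,-2,0 for degrees 0…8.
Finally multiplying by (1 + x + x^2 + x^3 + x^4 + x^5), the product of all factors after the first has coefficients 1,0,3,-1,2,-3,-3,-4,-7 for degrees 0…8.
[x^8] = 1·(-7) + 1·(-4) + 1·(-3) + 1·(-3) + 1·2 + 1·(-1) = -16.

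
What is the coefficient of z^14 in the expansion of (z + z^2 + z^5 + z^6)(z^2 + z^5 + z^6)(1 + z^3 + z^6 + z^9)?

4

(z + z^2 + z^5 + z^6) has coefficients 0,1,1,0,0,1,1 for degrees 0…6.
(z^2 + z^5 + z^6) has coefficients 0,0,1,0,0,1,1,0,0,0,0,0,0,0,0 for degrees 0…14.
Finally multiplying by (1 + z^3 + z^6 + z^9), the product of all factors after the first has coefficients 0,0,1,0,0,2,1,0,2,1,0,2,1,0,1 for degrees 0…14.
[z^14] = 1·0 + 1·1 + 1·1 + 1·2 = 4.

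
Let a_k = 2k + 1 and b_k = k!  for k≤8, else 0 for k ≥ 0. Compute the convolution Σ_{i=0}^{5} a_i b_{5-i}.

256

Write out a_i and b_{5-i} for i = 0,…,5 and sum the products.
Σ = 1·120 + 3·24 + 5·6 + 7·2 + 9·1 + 11·1 = 256.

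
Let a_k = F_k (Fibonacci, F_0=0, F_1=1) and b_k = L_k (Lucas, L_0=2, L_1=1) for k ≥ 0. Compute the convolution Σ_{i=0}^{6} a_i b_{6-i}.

56

The convolution is the x^6 coefficient of A(x)B(x).
Σ = 0·18 + 1·11 + 1·7 + 2·4 + 3·3 + 5·1 + 8·2 = 56.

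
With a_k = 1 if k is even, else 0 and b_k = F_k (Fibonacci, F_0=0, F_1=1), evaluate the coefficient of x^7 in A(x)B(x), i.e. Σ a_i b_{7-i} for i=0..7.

21

Write out a_i and b_{7-i} for i = 0,…,7 and sum the products.
Σ = 1·13 + 0·8 + 1·5 + 0·3 + 1·2 + 0·1 + 1·1 + 0·0 = 21.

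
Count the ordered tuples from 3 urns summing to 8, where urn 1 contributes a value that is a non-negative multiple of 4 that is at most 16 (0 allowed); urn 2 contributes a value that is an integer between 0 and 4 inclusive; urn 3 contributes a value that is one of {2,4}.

The generating function for the choices is (1 + x^4 + x^8 + x^12 + x^16)·(1 + x + x^2 + x^3 + x^4)·(x^2 + x^4); the count is [x^8].
(1 + x^4 + x^8 + x^12 + x^16) has coefficients 1,0,0,0,1,0,0,0,1 for degrees 0…8.
(1 + x + x^2 + x^3 + x^4) has coefficients 1,1,1,1,1,0,0,0,0 for degrees 0…8.
Finally multiplying by (x^2 + x^4), the product of all factors after the first has coefficients 0,0,1,1,2,2,2,1,1 for degrees 0…8.
[x^8] = 1·1 + 1·2 + 1·0 = 3.

3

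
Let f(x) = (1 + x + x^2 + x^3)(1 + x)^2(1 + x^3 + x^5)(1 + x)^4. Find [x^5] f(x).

79

(1 + x + x^2 + x^3) has coefficients 1,1,1,1 for degrees 0…3.
(1 + x)^2 has coefficients 1,2,1,0,0,0 for degrees 0…5.
Multiplying by (1 + x^3 + x^5) gives running coefficients 1,2,1,1,2,2 for degrees 0…5.
Finally multiplying by (1 + x)^4, the product of all factors after the first has coefficients 1,6,15,21,21,22 for degrees 0…5.
[x^5] = 1·22 + 1·21 + 1·21 + 1·15 = 79.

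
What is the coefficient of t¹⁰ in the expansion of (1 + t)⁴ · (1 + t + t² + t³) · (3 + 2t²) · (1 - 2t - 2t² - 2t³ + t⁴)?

-29

(1 + t)⁴ has coefficients 1,4,6,4,1 for degrees 0…4.
(1 + t + t² + t³) has coefficients 1,1,1,1,0,0,0,0,0,0,0 for degrees 0…10.
Multiplying by (3 + 2t²) gives running coefficients 3,3,5,5,2,2,0,0,0,0,0 for degrees 0…10.
Finally multiplying by (1 - 2t - 2t² - 2t³ + t⁴), the product of all factors after the first has coefficients 3,-3,-7,-17,-21,-19,-13,-3,-2,2,0 for degrees 0…10.
[t¹⁰] = 1·0 + 4·2 + 6·(-2) + 4·(-3) + 1·(-13) = -29.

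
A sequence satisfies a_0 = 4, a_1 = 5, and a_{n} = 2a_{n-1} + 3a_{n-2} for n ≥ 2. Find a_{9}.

The ordinary generating function has denominator 1 - 2y - 3y^2.
Iterating the recurrence: a_0,…,a_{9} = 4, 5, 22, 59, 184, 545, 1642, 4919, 14764, 44285.

44285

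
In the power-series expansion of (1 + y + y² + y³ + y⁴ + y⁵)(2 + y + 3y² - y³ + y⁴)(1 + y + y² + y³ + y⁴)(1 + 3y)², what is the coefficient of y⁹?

344

(1 + y + y² + y³ + y⁴ + y⁵) has coefficients 1,1,1,1,1,1 for degrees 0…5.
(2 + y + 3y² - y³ + y⁴) has coefficients 2,1,3,-1,1,0,0,0,0,0 for degrees 0…9.
Multiplying by (1 + y + y² + y³ + y⁴) gives running coefficients 2,3,6,5,6,4,3,0,1,0 for degrees 0…9.
Finally multiplying by (1 + 3y)², the product of all factors after the first has coefficients 2,15,42,68,90,85,81,54,28,6 for degrees 0…9.
[y⁹] = 1·6 + 1·28 + 1·54 + 1·81 + 1·85 + 1·90 = 344.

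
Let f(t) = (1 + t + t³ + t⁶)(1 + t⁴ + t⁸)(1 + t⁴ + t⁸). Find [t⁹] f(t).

3

(1 + t + t³ + t⁶) has coefficients 1,1,0,1,0,0,1 for degrees 0…6.
(1 + t⁴ + t⁸) has coefficients 1,0,0,0,1,0,0,0,1,0 for degrees 0…9.
Finally multiplying by (1 + t⁴ + t⁸), the product of all factors after the first has coefficients 1,0,0,0,2,0,0,0,3,0 for degrees 0…9.
[t⁹] = 1·0 + 1·3 + 1·0 + 1·0 = 3.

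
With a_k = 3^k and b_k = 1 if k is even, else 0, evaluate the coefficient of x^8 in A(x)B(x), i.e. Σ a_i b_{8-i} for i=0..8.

This is [x^8] in the product of the two ordinary generating functions.
Σ = 1·1 + 3·0 + 9·1 + 27·0 + 81·1 + 243·0 + 729·1 + 2187·0 + 6561·1 = 7381.

7381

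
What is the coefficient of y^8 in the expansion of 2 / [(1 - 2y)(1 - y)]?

Partial fractions give a closed form: a_n = (4)·2^n + (-2)·1^n.
At n = 8: a_8 = 1022.

1022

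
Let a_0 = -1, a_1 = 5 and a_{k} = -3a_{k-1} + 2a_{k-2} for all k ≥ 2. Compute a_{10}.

The ordinary generating function has denominator 1 + 3x - 2x^2.
Iterating the recurrence: a_0,…,a_{10} = -1, 5, -17, 61, -217, 773, -2753, 9805, -34921, 124373, -442961.

-442961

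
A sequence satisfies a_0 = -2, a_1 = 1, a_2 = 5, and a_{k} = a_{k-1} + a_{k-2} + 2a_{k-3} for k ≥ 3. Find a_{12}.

The ordinary generating function has denominator 1 - q - q^2 - 2q^3.
Iterating the recurrence: a_0,…,a_{12} = -2, 1, 5, 2, 9, 21, 34, 73, 149, 290, 585, 1173, 2338.

2338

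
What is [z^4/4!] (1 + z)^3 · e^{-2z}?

The EGF product rule gives c_4 = Σ_{k_1+k_2=4} C(4; k_1,k_2) · ∏ g_i(k_i), where (1+z)^3 gives the falling factorial (3)_k; e^{-2z} gives (-2)^k.
g_1(k) for k = 0…4: 1, 3, 6, 6, 0.
g_2(k) for k = 0…4: 1, -2, 4, -8, 16.
c_4 = Σ_k C(4,k)·g_1(k)·g_2(4−k) = 1·1·16 + 4·3·(-8) + 6·6·4 + 4·6·(-2) = 16 − 96 + 144 − 48 = 16.

16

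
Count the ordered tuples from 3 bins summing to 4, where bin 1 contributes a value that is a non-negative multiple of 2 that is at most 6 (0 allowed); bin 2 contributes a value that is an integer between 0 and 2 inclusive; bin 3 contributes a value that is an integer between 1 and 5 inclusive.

5

The generating function for the choices is (1 + t^2 + t^4 + t^6)·(1 + t + t^2)·(t + t^2 + t^3 + t^4 + t^5); the count is [t^4].
(1 + t^2 + t^4 + t^6) has coefficients 1,0,1,0,1 for degrees 0…4.
(1 + t + t^2) has coefficients 1,1,1,0,0 for degrees 0…4.
Finally multiplying by (t + t^2 + t^3 + t^4 + t^5), the product of all factors after the first has coefficients 0,1,2,3,3 for degrees 0…4.
[t^4] = 1·3 + 1·2 + 1·0 = 5.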